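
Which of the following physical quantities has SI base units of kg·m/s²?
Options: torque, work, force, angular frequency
Checking the SI base units of each option:
  torque (τ = Fr): kg·m²/s²  ✗
  work (W = Fd): kg·m²/s²  ✗
  force (F = ma): kg·m/s²  ✓ matches
  angular frequency (ω = 2πf): 1/s  ✗

Only force has units kg·m/s².

Answer: force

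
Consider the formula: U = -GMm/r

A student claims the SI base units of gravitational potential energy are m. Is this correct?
Units of each symbol in U = -GMm/r:
  G (gravitational constant): m³/(kg·s²)
  M (mass): kg
  m (mass): kg
  r (distance): m  → in the denominator, contributes 1/m
  The minus sign does not affect the units.

Multiplying the contributions: [m³/(kg·s²)] · [kg] · [kg] · [1/m]
Adding exponents of each base unit: kg: 1, m: 2, s: -2
SI base units of gravitational potential energy: kg·m²/s²

The claimed units m (exponents m: 1) do not match the derived units kg·m²/s² (exponents kg: 1, m: 2, s: -2), so the claim is incorrect.

Answer: No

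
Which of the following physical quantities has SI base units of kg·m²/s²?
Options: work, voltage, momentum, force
Checking the SI base units of each option:
  work (W = Fd): kg·m²/s²  ✓ matches
  voltage (V = IR): kg·m²/(s³·A)  ✗
  momentum (p = mv): kg·m/s  ✗
  force (F = ma): kg·m/s²  ✗

Only work has units kg·m²/s².

Answer: work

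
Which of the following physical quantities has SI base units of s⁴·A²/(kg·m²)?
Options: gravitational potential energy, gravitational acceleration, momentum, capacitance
Checking the SI base units of each option:
  gravitational potential energy (U = -GMm/r): kg·m²/s²  ✗
  gravitational acceleration (g = GM/r²): m/s²  ✗
  momentum (p = mv): kg·m/s  ✗
  capacitance (C = Q/V): s⁴·A²/(kg·m²)  ✓ matches

Only capacitance has units s⁴·A²/(kg·m²).

Answer: capacitance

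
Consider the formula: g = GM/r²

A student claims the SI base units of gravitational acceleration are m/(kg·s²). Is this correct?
Units of each symbol in g = GM/r²:
  G (gravitational constant): m³/(kg·s²)
  M (mass): kg
  r (distance): m  → to the power 2 in the denominator, contributes 1/m²

Multiplying the contributions: [m³/(kg·s²)] · [kg] · [1/m²]
Adding exponents of each base unit: m: 1, s: -2
SI base units of gravitational acceleration: m/s²

The claimed units m/(kg·s²) (exponents kg: -1, m: 1, s: -2) do not match the derived units m/s² (exponents m: 1, s: -2), so the claim is incorrect.

Answer: No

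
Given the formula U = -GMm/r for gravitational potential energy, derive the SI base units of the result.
Units of each symbol in U = -GMm/r:
  G (gravitational constant): m³/(kg·s²)
  M (mass): kg
  m (mass): kg
  r (distance): m  → in the denominator, contributes 1/m
  The minus sign does not affect the units.

Multiplying the contributions: [m³/(kg·s²)] · [kg] · [kg] · [1/m]
Adding exponents of each base unit: kg: 1, m: 2, s: -2
SI base units of gravitational potential energy: kg·m²/s²

Answer: kg·m²/s²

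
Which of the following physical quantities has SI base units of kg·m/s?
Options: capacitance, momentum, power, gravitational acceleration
Checking the SI base units of each option:
  capacitance (C = Q/V): s⁴·A²/(kg·m²)  ✗
  momentum (p = mv): kg·m/s  ✓ matches
  power (P = W/t): kg·m²/s³  ✗
  gravitational acceleration (g = GM/r²): m/s²  ✗

Only momentum has units kg·m/s.

Answer: momentum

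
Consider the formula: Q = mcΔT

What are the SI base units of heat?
Units of each symbol in Q = mcΔT:
  m (mass): kg
  c (specific heat capacity, in J/(kg·K)): m²/(s²·K)
  ΔT (temperature change): K

Multiplying the contributions: [kg] · [m²/(s²·K)] · [K]
Adding exponents of each base unit: kg: 1, m: 2, s: -2
SI base units of heat: kg·m²/s²

Answer: kg·m²/s²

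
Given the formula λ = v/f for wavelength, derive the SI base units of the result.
Units of each symbol in λ = v/f:
  v (wave speed): m/s
  f (frequency): 1/s  → in the denominator, contributes s

Multiplying the contributions: [m/s] · [s]
Adding exponents of each base unit: m: 1
SI base units of wavelength: m

Answer: m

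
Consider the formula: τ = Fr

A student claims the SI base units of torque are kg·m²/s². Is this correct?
Units of each symbol in τ = Fr:
  F (force): kg·m/s²
  r (lever arm): m

Multiplying the contributions: [kg·m/s²] · [m]
Adding exponents of each base unit: kg: 1, m: 2, s: -2
SI base units of torque: kg·m²/s²

The claimed units kg·m²/s² match the derived units, so the claim is correct.

Answer: Yes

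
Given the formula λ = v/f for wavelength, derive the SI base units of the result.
Units of each symbol in λ = v/f:
  v (wave speed): m/s
  f (frequency): 1/s  → in the denominator, contributes s

Multiplying the contributions: [m/s] · [s]
Adding exponents of each base unit: m: 1
SI base units of wavelength: m

Answer: m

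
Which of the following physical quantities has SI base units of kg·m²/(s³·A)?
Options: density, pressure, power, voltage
Checking the SI base units of each option:
  density (ρ = m/V): kg/m³  ✗
  pressure (P = F/A): kg/(m·s²)  ✗
  power (P = W/t): kg·m²/s³  ✗
  voltage (V = IR): kg·m²/(s³·A)  ✓ matches

Only voltage has units kg·m²/(s³·A).

Answer: voltage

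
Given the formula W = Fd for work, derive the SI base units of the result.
Units of each symbol in W = Fd:
  F (force): kg·m/s²
  d (displacement): m

Multiplying the contributions: [kg·m/s²] · [m]
Adding exponents of each base unit: kg: 1, m: 2, s: -2
SI base units of work: kg·m²/s²

Answer: kg·m²/s²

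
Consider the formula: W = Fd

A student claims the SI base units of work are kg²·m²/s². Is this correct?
Units of each symbol in W = Fd:
  F (force): kg·m/s²
  d (displacement): m

Multiplying the contributions: [kg·m/s²] · [m]
Adding exponents of each base unit: kg: 1, m: 2, s: -2
SI base units of work: kg·m²/s²

The claimed units kg²·m²/s² (exponents kg: 2, m: 2, s: -2) do not match the derived units kg·m²/s² (exponents kg: 1, m: 2, s: -2), so the claim is incorrect.

Answer: No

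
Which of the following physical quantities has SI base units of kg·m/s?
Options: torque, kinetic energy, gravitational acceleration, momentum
Checking the SI base units of each option:
  torque (τ = Fr): kg·m²/s²  ✗
  kinetic energy (E = ½mv²): kg·m²/s²  ✗
  gravitational acceleration (g = GM/r²): m/s²  ✗
  momentum (p = mv): kg·m/s  ✓ matches

Only momentum has units kg·m/s.

Answer: momentum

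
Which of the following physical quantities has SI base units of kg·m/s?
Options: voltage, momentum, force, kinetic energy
Checking the SI base units of each option:
  voltage (V = IR): kg·m²/(s³·A)  ✗
  momentum (p = mv): kg·m/s  ✓ matches
  force (F = ma): kg·m/s²  ✗
  kinetic energy (E = ½mv²): kg·m²/s²  ✗

Only momentum has units kg·m/s.

Answer: momentum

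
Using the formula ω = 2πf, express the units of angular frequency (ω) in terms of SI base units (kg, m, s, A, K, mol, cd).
Units of each symbol in ω = 2πf:
  f (frequency): 1/s
  The factor 2π is dimensionless.

Multiplying the contributions: [1/s]
Adding exponents of each base unit: s: -1
SI base units of angular frequency: 1/s

Answer: 1/s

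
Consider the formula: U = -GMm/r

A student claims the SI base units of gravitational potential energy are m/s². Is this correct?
Units of each symbol in U = -GMm/r:
  G (gravitational constant): m³/(kg·s²)
  M (mass): kg
  m (mass): kg
  r (distance): m  → in the denominator, contributes 1/m
  The minus sign does not affect the units.

Multiplying the contributions: [m³/(kg·s²)] · [kg] · [kg] · [1/m]
Adding exponents of each base unit: kg: 1, m: 2, s: -2
SI base units of gravitational potential energy: kg·m²/s²

The claimed units m/s² (exponents m: 1, s: -2) do not match the derived units kg·m²/s² (exponents kg: 1, m: 2, s: -2), so the claim is incorrect.

Answer: No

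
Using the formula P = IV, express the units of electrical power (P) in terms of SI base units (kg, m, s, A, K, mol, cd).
Units of each symbol in P = IV:
  I (current): A
  V (voltage, in volts): kg·m²/(s³·A)

Multiplying the contributions: [A] · [kg·m²/(s³·A)]
Adding exponents of each base unit: kg: 1, m: 2, s: -3
SI base units of electrical power: kg·m²/s³

Answer: kg·m²/s³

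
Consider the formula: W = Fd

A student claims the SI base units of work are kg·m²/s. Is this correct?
Units of each symbol in W = Fd:
  F (force): kg·m/s²
  d (displacement): m

Multiplying the contributions: [kg·m/s²] · [m]
Adding exponents of each base unit: kg: 1, m: 2, s: -2
SI base units of work: kg·m²/s²

The claimed units kg·m²/s (exponents kg: 1, m: 2, s: -1) do not match the derived units kg·m²/s² (exponents kg: 1, m: 2, s: -2), so the claim is incorrect.

Answer: No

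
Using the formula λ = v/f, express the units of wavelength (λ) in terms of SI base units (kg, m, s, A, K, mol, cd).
Units of each symbol in λ = v/f:
  v (wave speed): m/s
  f (frequency): 1/s  → in the denominator, contributes s

Multiplying the contributions: [m/s] · [s]
Adding exponents of each base unit: m: 1
SI base units of wavelength: m

Answer: m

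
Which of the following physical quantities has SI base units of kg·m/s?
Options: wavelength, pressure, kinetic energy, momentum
Checking the SI base units of each option:
  wavelength (λ = v/f): m  ✗
  pressure (P = F/A): kg/(m·s²)  ✗
  kinetic energy (E = ½mv²): kg·m²/s²  ✗
  momentum (p = mv): kg·m/s  ✓ matches

Only momentum has units kg·m/s.

Answer: momentum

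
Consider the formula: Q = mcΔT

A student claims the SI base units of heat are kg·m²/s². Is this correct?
Units of each symbol in Q = mcΔT:
  m (mass): kg
  c (specific heat capacity, in J/(kg·K)): m²/(s²·K)
  ΔT (temperature change): K

Multiplying the contributions: [kg] · [m²/(s²·K)] · [K]
Adding exponents of each base unit: kg: 1, m: 2, s: -2
SI base units of heat: kg·m²/s²

The claimed units kg·m²/s² match the derived units, so the claim is correct.

Answer: Yes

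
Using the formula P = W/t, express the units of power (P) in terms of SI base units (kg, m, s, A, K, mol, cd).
Units of each symbol in P = W/t:
  W (work): kg·m²/s²
  t (time): s  → in the denominator, contributes 1/s

Multiplying the contributions: [kg·m²/s²] · [1/s]
Adding exponents of each base unit: kg: 1, m: 2, s: -3
SI base units of power: kg·m²/s³

Answer: kg·m²/s³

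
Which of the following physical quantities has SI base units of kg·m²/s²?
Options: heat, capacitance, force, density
Checking the SI base units of each option:
  heat (Q = mcΔT): kg·m²/s²  ✓ matches
  capacitance (C = Q/V): s⁴·A²/(kg·m²)  ✗
  force (F = ma): kg·m/s²  ✗
  density (ρ = m/V): kg/m³  ✗

Only heat has units kg·m²/s².

Answer: heat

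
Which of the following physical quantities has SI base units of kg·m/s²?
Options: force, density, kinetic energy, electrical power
Checking the SI base units of each option:
  force (F = ma): kg·m/s²  ✓ matches
  density (ρ = m/V): kg/m³  ✗
  kinetic energy (E = ½mv²): kg·m²/s²  ✗
  electrical power (P = IV): kg·m²/s³  ✗

Only force has units kg·m/s².

Answer: force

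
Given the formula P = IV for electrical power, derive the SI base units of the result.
Units of each symbol in P = IV:
  I (current): A
  V (voltage, in volts): kg·m²/(s³·A)

Multiplying the contributions: [A] · [kg·m²/(s³·A)]
Adding exponents of each base unit: kg: 1, m: 2, s: -3
SI base units of electrical power: kg·m²/s³

Answer: kg·m²/s³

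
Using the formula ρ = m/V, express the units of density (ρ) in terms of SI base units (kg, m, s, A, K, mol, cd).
Units of each symbol in ρ = m/V:
  m (mass): kg
  V (volume): m³  → in the denominator, contributes 1/m³

Multiplying the contributions: [kg] · [1/m³]
Adding exponents of each base unit: kg: 1, m: -3
SI base units of density: kg/m³

Answer: kg/m³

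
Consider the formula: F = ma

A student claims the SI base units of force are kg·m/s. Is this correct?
Units of each symbol in F = ma:
  m (mass): kg
  a (acceleration): m/s²

Multiplying the contributions: [kg] · [m/s²]
Adding exponents of each base unit: kg: 1, m: 1, s: -2
SI base units of force: kg·m/s²

The claimed units kg·m/s (exponents kg: 1, m: 1, s: -1) do not match the derived units kg·m/s² (exponents kg: 1, m: 1, s: -2), so the claim is incorrect.

Answer: No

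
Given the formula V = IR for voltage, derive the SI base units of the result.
Units of each symbol in V = IR:
  I (current): A
  R (resistance, in ohms): kg·m²/(s³·A²)

Multiplying the contributions: [A] · [kg·m²/(s³·A²)]
Adding exponents of each base unit: kg: 1, m: 2, s: -3, A: -1
SI base units of voltage: kg·m²/(s³·A)

Answer: kg·m²/(s³·A)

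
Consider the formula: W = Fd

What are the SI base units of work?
Units of each symbol in W = Fd:
  F (force): kg·m/s²
  d (displacement): m

Multiplying the contributions: [kg·m/s²] · [m]
Adding exponents of each base unit: kg: 1, m: 2, s: -2
SI base units of work: kg·m²/s²

Answer: kg·m²/s²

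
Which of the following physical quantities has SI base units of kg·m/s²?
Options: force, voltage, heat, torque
Checking the SI base units of each option:
  force (F = ma): kg·m/s²  ✓ matches
  voltage (V = IR): kg·m²/(s³·A)  ✗
  heat (Q = mcΔT): kg·m²/s²  ✗
  torque (τ = Fr): kg·m²/s²  ✗

Only force has units kg·m/s².

Answer: force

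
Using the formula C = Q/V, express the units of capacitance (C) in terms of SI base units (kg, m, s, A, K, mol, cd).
Units of each symbol in C = Q/V:
  Q (charge, in coulombs): s·A
  V (voltage, in volts): kg·m²/(s³·A)  → in the denominator, contributes s³·A/(kg·m²)

Multiplying the contributions: [s·A] · [s³·A/(kg·m²)]
Adding exponents of each base unit: kg: -1, m: -2, s: 4, A: 2
SI base units of capacitance: s⁴·A²/(kg·m²)

Answer: s⁴·A²/(kg·m²)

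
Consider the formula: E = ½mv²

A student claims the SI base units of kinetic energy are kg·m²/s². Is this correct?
Units of each symbol in E = ½mv²:
  m (mass): kg
  v (speed): m/s  → to the power 2, contributes m²/s²
  The factor ½ is dimensionless.

Multiplying the contributions: [kg] · [m²/s²]
Adding exponents of each base unit: kg: 1, m: 2, s: -2
SI base units of kinetic energy: kg·m²/s²

The claimed units kg·m²/s² match the derived units, so the claim is correct.

Answer: Yes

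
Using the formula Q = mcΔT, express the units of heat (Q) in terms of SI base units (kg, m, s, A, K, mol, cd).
Units of each symbol in Q = mcΔT:
  m (mass): kg
  c (specific heat capacity, in J/(kg·K)): m²/(s²·K)
  ΔT (temperature change): K

Multiplying the contributions: [kg] · [m²/(s²·K)] · [K]
Adding exponents of each base unit: kg: 1, m: 2, s: -2
SI base units of heat: kg·m²/s²

Answer: kg·m²/s²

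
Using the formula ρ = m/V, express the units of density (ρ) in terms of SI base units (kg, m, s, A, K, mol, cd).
Units of each symbol in ρ = m/V:
  m (mass): kg
  V (volume): m³  → in the denominator, contributes 1/m³

Multiplying the contributions: [kg] · [1/m³]
Adding exponents of each base unit: kg: 1, m: -3
SI base units of density: kg/m³

Answer: kg/m³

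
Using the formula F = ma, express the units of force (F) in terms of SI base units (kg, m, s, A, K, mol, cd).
Units of each symbol in F = ma:
  m (mass): kg
  a (acceleration): m/s²

Multiplying the contributions: [kg] · [m/s²]
Adding exponents of each base unit: kg: 1, m: 1, s: -2
SI base units of force: kg·m/s²

Answer: kg·m/s²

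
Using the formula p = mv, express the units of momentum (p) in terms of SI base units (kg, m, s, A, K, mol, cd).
Units of each symbol in p = mv:
  m (mass): kg
  v (velocity): m/s

Multiplying the contributions: [kg] · [m/s]
Adding exponents of each base unit: kg: 1, m: 1, s: -1
SI base units of momentum: kg·m/s

Answer: kg·m/s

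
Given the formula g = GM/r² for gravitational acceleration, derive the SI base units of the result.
Units of each symbol in g = GM/r²:
  G (gravitational constant): m³/(kg·s²)
  M (mass): kg
  r (distance): m  → to the power 2 in the denominator, contributes 1/m²

Multiplying the contributions: [m³/(kg·s²)] · [kg] · [1/m²]
Adding exponents of each base unit: m: 1, s: -2
SI base units of gravitational acceleration: m/s²

Answer: m/s²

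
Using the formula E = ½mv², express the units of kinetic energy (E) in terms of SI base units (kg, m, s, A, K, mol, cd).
Units of each symbol in E = ½mv²:
  m (mass): kg
  v (speed): m/s  → to the power 2, contributes m²/s²
  The factor ½ is dimensionless.

Multiplying the contributions: [kg] · [m²/s²]
Adding exponents of each base unit: kg: 1, m: 2, s: -2
SI base units of kinetic energy: kg·m²/s²

Answer: kg·m²/s²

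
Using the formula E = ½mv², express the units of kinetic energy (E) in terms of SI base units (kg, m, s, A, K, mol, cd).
Units of each symbol in E = ½mv²:
  m (mass): kg
  v (speed): m/s  → to the power 2, contributes m²/s²
  The factor ½ is dimensionless.

Multiplying the contributions: [kg] · [m²/s²]
Adding exponents of each base unit: kg: 1, m: 2, s: -2
SI base units of kinetic energy: kg·m²/s²

Answer: kg·m²/s²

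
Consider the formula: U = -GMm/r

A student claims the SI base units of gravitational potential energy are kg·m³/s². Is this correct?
Units of each symbol in U = -GMm/r:
  G (gravitational constant): m³/(kg·s²)
  M (mass): kg
  m (mass): kg
  r (distance): m  → in the denominator, contributes 1/m
  The minus sign does not affect the units.

Multiplying the contributions: [m³/(kg·s²)] · [kg] · [kg] · [1/m]
Adding exponents of each base unit: kg: 1, m: 2, s: -2
SI base units of gravitational potential energy: kg·m²/s²

The claimed units kg·m³/s² (exponents kg: 1, m: 3, s: -2) do not match the derived units kg·m²/s² (exponents kg: 1, m: 2, s: -2), so the claim is incorrect.

Answer: No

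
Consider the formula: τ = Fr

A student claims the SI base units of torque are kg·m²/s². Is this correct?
Units of each symbol in τ = Fr:
  F (force): kg·m/s²
  r (lever arm): m

Multiplying the contributions: [kg·m/s²] · [m]
Adding exponents of each base unit: kg: 1, m: 2, s: -2
SI base units of torque: kg·m²/s²

The claimed units kg·m²/s² match the derived units, so the claim is correct.

Answer: Yes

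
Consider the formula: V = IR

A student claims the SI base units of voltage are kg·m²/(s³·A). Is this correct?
Units of each symbol in V = IR:
  I (current): A
  R (resistance, in ohms): kg·m²/(s³·A²)

Multiplying the contributions: [A] · [kg·m²/(s³·A²)]
Adding exponents of each base unit: kg: 1, m: 2, s: -3, A: -1
SI base units of voltage: kg·m²/(s³·A)

The claimed units kg·m²/(s³·A) match the derived units, so the claim is correct.

Answer: Yes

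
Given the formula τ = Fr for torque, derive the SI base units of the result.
Units of each symbol in τ = Fr:
  F (force): kg·m/s²
  r (lever arm): m

Multiplying the contributions: [kg·m/s²] · [m]
Adding exponents of each base unit: kg: 1, m: 2, s: -2
SI base units of torque: kg·m²/s²

Answer: kg·m²/s²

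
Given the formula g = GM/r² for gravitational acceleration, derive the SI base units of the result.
Units of each symbol in g = GM/r²:
  G (gravitational constant): m³/(kg·s²)
  M (mass): kg
  r (distance): m  → to the power 2 in the denominator, contributes 1/m²

Multiplying the contributions: [m³/(kg·s²)] · [kg] · [1/m²]
Adding exponents of each base unit: m: 1, s: -2
SI base units of gravitational acceleration: m/s²

Answer: m/s²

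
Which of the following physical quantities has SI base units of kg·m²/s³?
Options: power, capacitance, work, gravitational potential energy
Checking the SI base units of each option:
  power (P = W/t): kg·m²/s³  ✓ matches
  capacitance (C = Q/V): s⁴·A²/(kg·m²)  ✗
  work (W = Fd): kg·m²/s²  ✗
  gravitational potential energy (U = -GMm/r): kg·m²/s²  ✗

Only power has units kg·m²/s³.

Answer: power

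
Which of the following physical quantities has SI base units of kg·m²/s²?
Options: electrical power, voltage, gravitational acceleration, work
Checking the SI base units of each option:
  electrical power (P = IV): kg·m²/s³  ✗
  voltage (V = IR): kg·m²/(s³·A)  ✗
  gravitational acceleration (g = GM/r²): m/s²  ✗
  work (W = Fd): kg·m²/s²  ✓ matches

Only work has units kg·m²/s².

Answer: work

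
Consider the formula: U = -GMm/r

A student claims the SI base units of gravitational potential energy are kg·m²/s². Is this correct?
Units of each symbol in U = -GMm/r:
  G (gravitational constant): m³/(kg·s²)
  M (mass): kg
  m (mass): kg
  r (distance): m  → in the denominator, contributes 1/m
  The minus sign does not affect the units.

Multiplying the contributions: [m³/(kg·s²)] · [kg] · [kg] · [1/m]
Adding exponents of each base unit: kg: 1, m: 2, s: -2
SI base units of gravitational potential energy: kg·m²/s²

The claimed units kg·m²/s² match the derived units, so the claim is correct.

Answer: Yes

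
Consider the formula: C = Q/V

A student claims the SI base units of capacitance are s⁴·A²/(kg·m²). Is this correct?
Units of each symbol in C = Q/V:
  Q (charge, in coulombs): s·A
  V (voltage, in volts): kg·m²/(s³·A)  → in the denominator, contributes s³·A/(kg·m²)

Multiplying the contributions: [s·A] · [s³·A/(kg·m²)]
Adding exponents of each base unit: kg: -1, m: -2, s: 4, A: 2
SI base units of capacitance: s⁴·A²/(kg·m²)

The claimed units s⁴·A²/(kg·m²) match the derived units, so the claim is correct.

Answer: Yes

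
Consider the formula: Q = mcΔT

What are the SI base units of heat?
Units of each symbol in Q = mcΔT:
  m (mass): kg
  c (specific heat capacity, in J/(kg·K)): m²/(s²·K)
  ΔT (temperature change): K

Multiplying the contributions: [kg] · [m²/(s²·K)] · [K]
Adding exponents of each base unit: kg: 1, m: 2, s: -2
SI base units of heat: kg·m²/s²

Answer: kg·m²/s²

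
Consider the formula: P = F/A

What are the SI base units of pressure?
Units of each symbol in P = F/A:
  F (force): kg·m/s²
  A (area): m²  → in the denominator, contributes 1/m²

Multiplying the contributions: [kg·m/s²] · [1/m²]
Adding exponents of each base unit: kg: 1, m: -1, s: -2
SI base units of pressure: kg/(m·s²)

Answer: kg/(m·s²)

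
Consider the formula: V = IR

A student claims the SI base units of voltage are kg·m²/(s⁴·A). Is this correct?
Units of each symbol in V = IR:
  I (current): A
  R (resistance, in ohms): kg·m²/(s³·A²)

Multiplying the contributions: [A] · [kg·m²/(s³·A²)]
Adding exponents of each base unit: kg: 1, m: 2, s: -3, A: -1
SI base units of voltage: kg·m²/(s³·A)

The claimed units kg·m²/(s⁴·A) (exponents kg: 1, m: 2, s: -4, A: -1) do not match the derived units kg·m²/(s³·A) (exponents kg: 1, m: 2, s: -3, A: -1), so the claim is incorrect.

Answer: No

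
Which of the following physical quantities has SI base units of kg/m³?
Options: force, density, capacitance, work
Checking the SI base units of each option:
  force (F = ma): kg·m/s²  ✗
  density (ρ = m/V): kg/m³  ✓ matches
  capacitance (C = Q/V): s⁴·A²/(kg·m²)  ✗
  work (W = Fd): kg·m²/s²  ✗

Only density has units kg/m³.

Answer: density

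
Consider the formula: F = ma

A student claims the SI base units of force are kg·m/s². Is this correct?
Units of each symbol in F = ma:
  m (mass): kg
  a (acceleration): m/s²

Multiplying the contributions: [kg] · [m/s²]
Adding exponents of each base unit: kg: 1, m: 1, s: -2
SI base units of force: kg·m/s²

The claimed units kg·m/s² match the derived units, so the claim is correct.

Answer: Yes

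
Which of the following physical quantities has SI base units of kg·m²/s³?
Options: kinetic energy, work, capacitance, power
Checking the SI base units of each option:
  kinetic energy (E = ½mv²): kg·m²/s²  ✗
  work (W = Fd): kg·m²/s²  ✗
  capacitance (C = Q/V): s⁴·A²/(kg·m²)  ✗
  power (P = W/t): kg·m²/s³  ✓ matches

Only power has units kg·m²/s³.

Answer: power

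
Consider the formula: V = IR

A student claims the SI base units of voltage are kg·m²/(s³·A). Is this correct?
Units of each symbol in V = IR:
  I (current): A
  R (resistance, in ohms): kg·m²/(s³·A²)

Multiplying the contributions: [A] · [kg·m²/(s³·A²)]
Adding exponents of each base unit: kg: 1, m: 2, s: -3, A: -1
SI base units of voltage: kg·m²/(s³·A)

The claimed units kg·m²/(s³·A) match the derived units, so the claim is correct.

Answer: Yes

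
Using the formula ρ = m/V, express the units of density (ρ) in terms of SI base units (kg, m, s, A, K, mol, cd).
Units of each symbol in ρ = m/V:
  m (mass): kg
  V (volume): m³  → in the denominator, contributes 1/m³

Multiplying the contributions: [kg] · [1/m³]
Adding exponents of each base unit: kg: 1, m: -3
SI base units of density: kg/m³

Answer: kg/m³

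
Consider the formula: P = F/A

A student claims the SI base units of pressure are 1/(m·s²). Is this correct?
Units of each symbol in P = F/A:
  F (force): kg·m/s²
  A (area): m²  → in the denominator, contributes 1/m²

Multiplying the contributions: [kg·m/s²] · [1/m²]
Adding exponents of each base unit: kg: 1, m: -1, s: -2
SI base units of pressure: kg/(m·s²)

The claimed units 1/(m·s²) (exponents m: -1, s: -2) do not match the derived units kg/(m·s²) (exponents kg: 1, m: -1, s: -2), so the claim is incorrect.

Answer: No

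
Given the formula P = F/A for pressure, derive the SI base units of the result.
Units of each symbol in P = F/A:
  F (force): kg·m/s²
  A (area): m²  → in the denominator, contributes 1/m²

Multiplying the contributions: [kg·m/s²] · [1/m²]
Adding exponents of each base unit: kg: 1, m: -1, s: -2
SI base units of pressure: kg/(m·s²)

Answer: kg/(m·s²)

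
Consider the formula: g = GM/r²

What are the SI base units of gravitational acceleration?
Units of each symbol in g = GM/r²:
  G (gravitational constant): m³/(kg·s²)
  M (mass): kg
  r (distance): m  → to the power 2 in the denominator, contributes 1/m²

Multiplying the contributions: [m³/(kg·s²)] · [kg] · [1/m²]
Adding exponents of each base unit: m: 1, s: -2
SI base units of gravitational acceleration: m/s²

Answer: m/s²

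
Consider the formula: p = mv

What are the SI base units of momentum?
Units of each symbol in p = mv:
  m (mass): kg
  v (velocity): m/s

Multiplying the contributions: [kg] · [m/s]
Adding exponents of each base unit: kg: 1, m: 1, s: -1
SI base units of momentum: kg·m/s

Answer: kg·m/s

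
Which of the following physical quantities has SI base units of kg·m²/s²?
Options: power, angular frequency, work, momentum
Checking the SI base units of each option:
  power (P = W/t): kg·m²/s³  ✗
  angular frequency (ω = 2πf): 1/s  ✗
  work (W = Fd): kg·m²/s²  ✓ matches
  momentum (p = mv): kg·m/s  ✗

Only work has units kg·m²/s².

Answer: work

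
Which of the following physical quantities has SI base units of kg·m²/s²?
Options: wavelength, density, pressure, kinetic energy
Checking the SI base units of each option:
  wavelength (λ = v/f): m  ✗
  density (ρ = m/V): kg/m³  ✗
  pressure (P = F/A): kg/(m·s²)  ✗
  kinetic energy (E = ½mv²): kg·m²/s²  ✓ matches

Only kinetic energy has units kg·m²/s².

Answer: kinetic energy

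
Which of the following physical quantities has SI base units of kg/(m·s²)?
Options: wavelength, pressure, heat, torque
Checking the SI base units of each option:
  wavelength (λ = v/f): m  ✗
  pressure (P = F/A): kg/(m·s²)  ✓ matches
  heat (Q = mcΔT): kg·m²/s²  ✗
  torque (τ = Fr): kg·m²/s²  ✗

Only pressure has units kg/(m·s²).

Answer: pressure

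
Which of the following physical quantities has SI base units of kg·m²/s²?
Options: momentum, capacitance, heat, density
Checking the SI base units of each option:
  momentum (p = mv): kg·m/s  ✗
  capacitance (C = Q/V): s⁴·A²/(kg·m²)  ✗
  heat (Q = mcΔT): kg·m²/s²  ✓ matches
  density (ρ = m/V): kg/m³  ✗

Only heat has units kg·m²/s².

Answer: heat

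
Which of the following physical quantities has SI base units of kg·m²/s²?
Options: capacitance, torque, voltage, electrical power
Checking the SI base units of each option:
  capacitance (C = Q/V): s⁴·A²/(kg·m²)  ✗
  torque (τ = Fr): kg·m²/s²  ✓ matches
  voltage (V = IR): kg·m²/(s³·A)  ✗
  electrical power (P = IV): kg·m²/s³  ✗

Only torque has units kg·m²/s².

Answer: torque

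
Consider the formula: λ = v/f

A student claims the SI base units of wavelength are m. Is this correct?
Units of each symbol in λ = v/f:
  v (wave speed): m/s
  f (frequency): 1/s  → in the denominator, contributes s

Multiplying the contributions: [m/s] · [s]
Adding exponents of each base unit: m: 1
SI base units of wavelength: m

The claimed units m match the derived units, so the claim is correct.

Answer: Yes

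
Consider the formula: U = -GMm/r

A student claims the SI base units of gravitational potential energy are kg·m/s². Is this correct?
Units of each symbol in U = -GMm/r:
  G (gravitational constant): m³/(kg·s²)
  M (mass): kg
  m (mass): kg
  r (distance): m  → in the denominator, contributes 1/m
  The minus sign does not affect the units.

Multiplying the contributions: [m³/(kg·s²)] · [kg] · [kg] · [1/m]
Adding exponents of each base unit: kg: 1, m: 2, s: -2
SI base units of gravitational potential energy: kg·m²/s²

The claimed units kg·m/s² (exponents kg: 1, m: 1, s: -2) do not match the derived units kg·m²/s² (exponents kg: 1, m: 2, s: -2), so the claim is incorrect.

Answer: No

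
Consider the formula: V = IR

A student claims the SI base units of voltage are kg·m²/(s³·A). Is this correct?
Units of each symbol in V = IR:
  I (current): A
  R (resistance, in ohms): kg·m²/(s³·A²)

Multiplying the contributions: [A] · [kg·m²/(s³·A²)]
Adding exponents of each base unit: kg: 1, m: 2, s: -3, A: -1
SI base units of voltage: kg·m²/(s³·A)

The claimed units kg·m²/(s³·A) match the derived units, so the claim is correct.

Answer: Yes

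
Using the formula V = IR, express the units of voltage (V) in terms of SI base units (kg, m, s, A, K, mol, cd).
Units of each symbol in V = IR:
  I (current): A
  R (resistance, in ohms): kg·m²/(s³·A²)

Multiplying the contributions: [A] · [kg·m²/(s³·A²)]
Adding exponents of each base unit: kg: 1, m: 2, s: -3, A: -1
SI base units of voltage: kg·m²/(s³·A)

Answer: kg·m²/(s³·A)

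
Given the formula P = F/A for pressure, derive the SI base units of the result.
Units of each symbol in P = F/A:
  F (force): kg·m/s²
  A (area): m²  → in the denominator, contributes 1/m²

Multiplying the contributions: [kg·m/s²] · [1/m²]
Adding exponents of each base unit: kg: 1, m: -1, s: -2
SI base units of pressure: kg/(m·s²)

Answer: kg/(m·s²)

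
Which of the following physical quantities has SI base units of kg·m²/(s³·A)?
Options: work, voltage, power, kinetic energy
Checking the SI base units of each option:
  work (W = Fd): kg·m²/s²  ✗
  voltage (V = IR): kg·m²/(s³·A)  ✓ matches
  power (P = W/t): kg·m²/s³  ✗
  kinetic energy (E = ½mv²): kg·m²/s²  ✗

Only voltage has units kg·m²/(s³·A).

Answer: voltage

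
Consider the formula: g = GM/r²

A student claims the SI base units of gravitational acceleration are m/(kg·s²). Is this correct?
Units of each symbol in g = GM/r²:
  G (gravitational constant): m³/(kg·s²)
  M (mass): kg
  r (distance): m  → to the power 2 in the denominator, contributes 1/m²

Multiplying the contributions: [m³/(kg·s²)] · [kg] · [1/m²]
Adding exponents of each base unit: m: 1, s: -2
SI base units of gravitational acceleration: m/s²

The claimed units m/(kg·s²) (exponents kg: -1, m: 1, s: -2) do not match the derived units m/s² (exponents m: 1, s: -2), so the claim is incorrect.

Answer: No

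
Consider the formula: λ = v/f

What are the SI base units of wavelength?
Units of each symbol in λ = v/f:
  v (wave speed): m/s
  f (frequency): 1/s  → in the denominator, contributes s

Multiplying the contributions: [m/s] · [s]
Adding exponents of each base unit: m: 1
SI base units of wavelength: m

Answer: m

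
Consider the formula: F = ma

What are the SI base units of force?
Units of each symbol in F = ma:
  m (mass): kg
  a (acceleration): m/s²

Multiplying the contributions: [kg] · [m/s²]
Adding exponents of each base unit: kg: 1, m: 1, s: -2
SI base units of force: kg·m/s²

Answer: kg·m/s²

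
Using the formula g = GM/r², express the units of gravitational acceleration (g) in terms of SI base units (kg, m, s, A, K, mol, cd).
Units of each symbol in g = GM/r²:
  G (gravitational constant): m³/(kg·s²)
  M (mass): kg
  r (distance): m  → to the power 2 in the denominator, contributes 1/m²

Multiplying the contributions: [m³/(kg·s²)] · [kg] · [1/m²]
Adding exponents of each base unit: m: 1, s: -2
SI base units of gravitational acceleration: m/s²

Answer: m/s²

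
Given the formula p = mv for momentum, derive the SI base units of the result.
Units of each symbol in p = mv:
  m (mass): kg
  v (velocity): m/s

Multiplying the contributions: [kg] · [m/s]
Adding exponents of each base unit: kg: 1, m: 1, s: -1
SI base units of momentum: kg·m/s

Answer: kg·m/s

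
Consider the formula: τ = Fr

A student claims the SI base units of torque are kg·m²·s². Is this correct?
Units of each symbol in τ = Fr:
  F (force): kg·m/s²
  r (lever arm): m

Multiplying the contributions: [kg·m/s²] · [m]
Adding exponents of each base unit: kg: 1, m: 2, s: -2
SI base units of torque: kg·m²/s²

The claimed units kg·m²·s² (exponents kg: 1, m: 2, s: 2) do not match the derived units kg·m²/s² (exponents kg: 1, m: 2, s: -2), so the claim is incorrect.

Answer: No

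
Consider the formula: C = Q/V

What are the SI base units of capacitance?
Units of each symbol in C = Q/V:
  Q (charge, in coulombs): s·A
  V (voltage, in volts): kg·m²/(s³·A)  → in the denominator, contributes s³·A/(kg·m²)

Multiplying the contributions: [s·A] · [s³·A/(kg·m²)]
Adding exponents of each base unit: kg: -1, m: -2, s: 4, A: 2
SI base units of capacitance: s⁴·A²/(kg·m²)

Answer: s⁴·A²/(kg·m²)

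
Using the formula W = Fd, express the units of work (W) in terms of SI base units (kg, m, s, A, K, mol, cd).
Units of each symbol in W = Fd:
  F (force): kg·m/s²
  d (displacement): m

Multiplying the contributions: [kg·m/s²] · [m]
Adding exponents of each base unit: kg: 1, m: 2, s: -2
SI base units of work: kg·m²/s²

Answer: kg·m²/s²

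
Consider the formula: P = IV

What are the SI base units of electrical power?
Units of each symbol in P = IV:
  I (current): A
  V (voltage, in volts): kg·m²/(s³·A)

Multiplying the contributions: [A] · [kg·m²/(s³·A)]
Adding exponents of each base unit: kg: 1, m: 2, s: -3
SI base units of electrical power: kg·m²/s³

Answer: kg·m²/s³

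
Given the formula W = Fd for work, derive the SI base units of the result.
Units of each symbol in W = Fd:
  F (force): kg·m/s²
  d (displacement): m

Multiplying the contributions: [kg·m/s²] · [m]
Adding exponents of each base unit: kg: 1, m: 2, s: -2
SI base units of work: kg·m²/s²

Answer: kg·m²/s²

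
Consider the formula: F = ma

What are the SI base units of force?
Units of each symbol in F = ma:
  m (mass): kg
  a (acceleration): m/s²

Multiplying the contributions: [kg] · [m/s²]
Adding exponents of each base unit: kg: 1, m: 1, s: -2
SI base units of force: kg·m/s²

Answer: kg·m/s²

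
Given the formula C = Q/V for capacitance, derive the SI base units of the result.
Units of each symbol in C = Q/V:
  Q (charge, in coulombs): s·A
  V (voltage, in volts): kg·m²/(s³·A)  → in the denominator, contributes s³·A/(kg·m²)

Multiplying the contributions: [s·A] · [s³·A/(kg·m²)]
Adding exponents of each base unit: kg: -1, m: -2, s: 4, A: 2
SI base units of capacitance: s⁴·A²/(kg·m²)

Answer: s⁴·A²/(kg·m²)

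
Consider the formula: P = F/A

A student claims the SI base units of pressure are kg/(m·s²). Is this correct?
Units of each symbol in P = F/A:
  F (force): kg·m/s²
  A (area): m²  → in the denominator, contributes 1/m²

Multiplying the contributions: [kg·m/s²] · [1/m²]
Adding exponents of each base unit: kg: 1, m: -1, s: -2
SI base units of pressure: kg/(m·s²)

The claimed units kg/(m·s²) match the derived units, so the claim is correct.

Answer: Yes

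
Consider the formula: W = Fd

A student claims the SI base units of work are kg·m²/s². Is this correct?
Units of each symbol in W = Fd:
  F (force): kg·m/s²
  d (displacement): m

Multiplying the contributions: [kg·m/s²] · [m]
Adding exponents of each base unit: kg: 1, m: 2, s: -2
SI base units of work: kg·m²/s²

The claimed units kg·m²/s² match the derived units, so the claim is correct.

Answer: Yes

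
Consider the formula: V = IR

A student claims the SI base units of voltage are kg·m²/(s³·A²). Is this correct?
Units of each symbol in V = IR:
  I (current): A
  R (resistance, in ohms): kg·m²/(s³·A²)

Multiplying the contributions: [A] · [kg·m²/(s³·A²)]
Adding exponents of each base unit: kg: 1, m: 2, s: -3, A: -1
SI base units of voltage: kg·m²/(s³·A)

The claimed units kg·m²/(s³·A²) (exponents kg: 1, m: 2, s: -3, A: -2) do not match the derived units kg·m²/(s³·A) (exponents kg: 1, m: 2, s: -3, A: -1), so the claim is incorrect.

Answer: No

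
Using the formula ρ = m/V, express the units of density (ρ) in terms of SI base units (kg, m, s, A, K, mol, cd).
Units of each symbol in ρ = m/V:
  m (mass): kg
  V (volume): m³  → in the denominator, contributes 1/m³

Multiplying the contributions: [kg] · [1/m³]
Adding exponents of each base unit: kg: 1, m: -3
SI base units of density: kg/m³

Answer: kg/m³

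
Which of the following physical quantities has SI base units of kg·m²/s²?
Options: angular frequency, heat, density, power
Checking the SI base units of each option:
  angular frequency (ω = 2πf): 1/s  ✗
  heat (Q = mcΔT): kg·m²/s²  ✓ matches
  density (ρ = m/V): kg/m³  ✗
  power (P = W/t): kg·m²/s³  ✗

Only heat has units kg·m²/s².

Answer: heat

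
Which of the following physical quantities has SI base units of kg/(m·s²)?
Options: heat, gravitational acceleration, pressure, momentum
Checking the SI base units of each option:
  heat (Q = mcΔT): kg·m²/s²  ✗
  gravitational acceleration (g = GM/r²): m/s²  ✗
  pressure (P = F/A): kg/(m·s²)  ✓ matches
  momentum (p = mv): kg·m/s  ✗

Only pressure has units kg/(m·s²).

Answer: pressure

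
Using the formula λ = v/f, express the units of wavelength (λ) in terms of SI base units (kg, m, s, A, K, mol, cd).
Units of each symbol in λ = v/f:
  v (wave speed): m/s
  f (frequency): 1/s  → in the denominator, contributes s

Multiplying the contributions: [m/s] · [s]
Adding exponents of each base unit: m: 1
SI base units of wavelength: m

Answer: m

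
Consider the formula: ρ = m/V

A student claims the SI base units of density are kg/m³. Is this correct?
Units of each symbol in ρ = m/V:
  m (mass): kg
  V (volume): m³  → in the denominator, contributes 1/m³

Multiplying the contributions: [kg] · [1/m³]
Adding exponents of each base unit: kg: 1, m: -3
SI base units of density: kg/m³

The claimed units kg/m³ match the derived units, so the claim is correct.

Answer: Yes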